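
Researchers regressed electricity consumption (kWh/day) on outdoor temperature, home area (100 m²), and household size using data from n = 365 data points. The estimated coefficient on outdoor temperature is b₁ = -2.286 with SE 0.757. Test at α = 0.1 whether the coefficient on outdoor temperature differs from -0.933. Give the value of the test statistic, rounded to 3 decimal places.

t = -1.787

H₀: β₁ = -0.933 vs H₁: β₁ ≠ -0.933.
t = (b₁ − β₁⁰)/SE = (-2.286 − (-0.933)) / 0.757 = -1.787.
df = n − k − 1 = 365 − 3 − 1 = 361.
Two-sided p ≈ 0.0747, which is < 0.1, so reject H₀.
There is evidence that the true slope on outdoor temperature differs from -0.933 kWh/day per unit, holding the other predictors fixed.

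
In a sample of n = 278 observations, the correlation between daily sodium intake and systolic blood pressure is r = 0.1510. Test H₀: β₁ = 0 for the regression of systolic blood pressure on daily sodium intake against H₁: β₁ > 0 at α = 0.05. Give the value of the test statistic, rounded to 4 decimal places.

t = 2.5377

t = r·√(n − 2)/√(1 − r²) = 0.1510·√276/√0.977199 = 2.5377.
df = n − 2 = 276.
One-sided p ≈ 0.0059, which is < 0.05, so reject H₀.
There is evidence of a linear association between daily sodium intake and systolic blood pressure.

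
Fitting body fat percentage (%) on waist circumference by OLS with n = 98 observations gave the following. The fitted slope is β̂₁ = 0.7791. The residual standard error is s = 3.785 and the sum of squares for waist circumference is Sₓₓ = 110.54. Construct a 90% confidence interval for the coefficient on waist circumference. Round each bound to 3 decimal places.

SE(β̂₁) = s/√Sₓₓ = 3.785/√110.54 = 0.360003.
df = n − 2 = 96.
t* = t_{0.05, 96} = 1.660881.
Margin = t* × SE = 1.660881 × 0.360003 = 0.59792.
CI: 0.7791 ± 0.59792 → (0.181, 1.377).
With 90% confidence, each one-unit increase in waist circumference is associated with a change of between 0.181 and 1.377 % in body fat percentage.

(0.181, 1.377)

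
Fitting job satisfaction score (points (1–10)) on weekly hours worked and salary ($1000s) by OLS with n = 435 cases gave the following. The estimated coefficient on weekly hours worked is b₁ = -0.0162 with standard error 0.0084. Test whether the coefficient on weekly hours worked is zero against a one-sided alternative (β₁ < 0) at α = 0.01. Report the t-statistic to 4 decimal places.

t = -1.9286

H₀: β₁ = 0 vs H₁: β₁ < 0.
t = (b₁ − β₁⁰)/SE = -0.0162 / 0.0084 = -1.9286.
df = n − k − 1 = 435 − 2 − 1 = 432.
One-sided p ≈ 0.0272, which is ≥ 0.01, so fail to reject H₀.
The data do not give significant evidence that the true slope on weekly hours worked is negative, holding the other predictors fixed.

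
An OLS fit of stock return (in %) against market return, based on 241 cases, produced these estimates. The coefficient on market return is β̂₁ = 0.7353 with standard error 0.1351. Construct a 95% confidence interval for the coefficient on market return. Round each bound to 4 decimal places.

(0.4692, 1.0014)

df = n − 2 = 241 − 2 = 239.
t* = t_{0.025, 239} = 1.969939.
Margin = t* × SE = 1.969939 × 0.1351 = 0.266139.
CI: 0.7353 ± 0.266139 → (0.4692, 1.0014).
With 95% confidence, each one-unit increase in market return is associated with a change of between 0.4692 and 1.0014 % in stock return.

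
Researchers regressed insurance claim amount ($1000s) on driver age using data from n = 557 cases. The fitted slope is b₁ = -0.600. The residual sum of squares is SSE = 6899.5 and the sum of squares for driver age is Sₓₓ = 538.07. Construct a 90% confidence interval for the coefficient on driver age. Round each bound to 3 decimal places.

MSE = SSE/(n − 2) = 6899.5/555 = 12.4315.
SE(b₁) = √(MSE/Sₓₓ) = √(12.4315/538.07) = 0.152.
df = n − 2 = 555.
t* = t_{0.05, 555} = 1.647604.
Margin = t* × SE = 1.647604 × 0.152 = 0.25044.
CI: -0.600 ± 0.25044 → (-0.850, -0.350).
With 90% confidence, each one-unit increase in driver age is associated with a change of between -0.850 and -0.350 $1000s in insurance claim amount.

(-0.850, -0.350)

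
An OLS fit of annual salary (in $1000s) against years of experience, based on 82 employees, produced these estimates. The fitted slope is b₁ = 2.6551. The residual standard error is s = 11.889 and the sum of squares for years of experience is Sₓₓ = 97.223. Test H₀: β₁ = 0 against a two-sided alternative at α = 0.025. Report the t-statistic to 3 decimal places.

t = 2.202

SE(b₁) = s/√Sₓₓ = 11.889/√97.223 = 1.20576.
t = 2.6551 / 1.20576 = 2.202.
df = n − 2 = 80.
Two-sided p ≈ 0.0305, which is ≥ 0.025, so fail to reject H₀.
The data do not give significant evidence of an association between years of experience and annual salary.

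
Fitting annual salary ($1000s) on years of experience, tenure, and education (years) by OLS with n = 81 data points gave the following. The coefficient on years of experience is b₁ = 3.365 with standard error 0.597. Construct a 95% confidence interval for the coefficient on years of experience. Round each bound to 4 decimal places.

(2.1762, 4.5538)

df = n − k − 1 = 81 − 3 − 1 = 77.
t* = t_{0.025, 77} = 1.991254.
Margin = t* × SE = 1.991254 × 0.597 = 1.188779.
CI: 3.365 ± 1.188779 → (2.1762, 4.5538).
With 95% confidence, each one-unit increase in years of experience is associated with a change of between 2.1762 and 4.5538 $1000s in annual salary, holding the other predictors fixed.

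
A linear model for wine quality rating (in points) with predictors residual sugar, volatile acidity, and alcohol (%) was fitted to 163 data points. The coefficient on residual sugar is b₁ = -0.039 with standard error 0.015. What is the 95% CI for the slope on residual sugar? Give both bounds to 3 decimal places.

(-0.069, -0.009)

df = n − k − 1 = 163 − 3 − 1 = 159.
t* = t_{0.025, 159} = 1.974996.
Margin = t* × SE = 1.974996 × 0.015 = 0.02962.
CI: -0.039 ± 0.02962 → (-0.069, -0.009).
With 95% confidence, each one-unit increase in residual sugar is associated with a change of between -0.069 and -0.009 points in wine quality rating, holding the other predictors fixed.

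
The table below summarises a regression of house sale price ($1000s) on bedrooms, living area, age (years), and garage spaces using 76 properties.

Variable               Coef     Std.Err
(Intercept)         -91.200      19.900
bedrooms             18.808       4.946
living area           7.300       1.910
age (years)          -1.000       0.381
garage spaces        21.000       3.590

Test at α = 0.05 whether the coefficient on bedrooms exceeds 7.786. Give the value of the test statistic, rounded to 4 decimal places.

t = 2.2285

Read off: b = 18.808, SE = 4.946 for bedrooms.
H₀: β₁ = 7.786 vs H₁: β₁ > 7.786.
t = (18.808 − 7.786) / 4.946 = 2.2285.
df = n − k − 1 = 76 − 4 − 1 = 71.
One-sided p ≈ 0.0145, which is < 0.05, so reject H₀.
There is evidence that the true slope on bedrooms exceeds 7.786 $1000s per unit, holding the other predictors fixed.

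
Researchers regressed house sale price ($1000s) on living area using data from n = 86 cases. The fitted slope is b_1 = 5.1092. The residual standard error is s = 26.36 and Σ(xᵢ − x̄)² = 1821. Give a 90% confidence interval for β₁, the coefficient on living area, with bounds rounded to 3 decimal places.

(4.082, 6.137)

SE(b_1) = s/√Sₓₓ = 26.36/√1821 = 0.617718.
df = n − 2 = 84.
t* = t_{0.05, 84} = 1.663197.
Margin = t* × SE = 1.663197 × 0.617718 = 1.02739.
CI: 5.1092 ± 1.02739 → (4.082, 6.137).
With 90% confidence, each one-unit increase in living area is associated with a change of between 4.082 and 6.137 $1000s in house sale price.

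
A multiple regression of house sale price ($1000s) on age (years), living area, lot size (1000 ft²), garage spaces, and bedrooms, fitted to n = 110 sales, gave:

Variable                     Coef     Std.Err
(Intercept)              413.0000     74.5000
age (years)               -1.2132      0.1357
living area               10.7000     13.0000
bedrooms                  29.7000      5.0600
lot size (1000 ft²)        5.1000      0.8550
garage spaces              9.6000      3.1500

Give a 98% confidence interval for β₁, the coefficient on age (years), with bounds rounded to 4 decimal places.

Read off: b = -1.2132, SE = 0.1357 for age (years).
df = n − k − 1 = 110 − 5 − 1 = 104.
t* = t_{0.01, 104} = 2.362739.
Margin = t* × SE = 2.362739 × 0.1357 = 0.320624.
CI: -1.2132 ± 0.320624 → (-1.5338, -0.8926).

(-1.5338, -0.8926)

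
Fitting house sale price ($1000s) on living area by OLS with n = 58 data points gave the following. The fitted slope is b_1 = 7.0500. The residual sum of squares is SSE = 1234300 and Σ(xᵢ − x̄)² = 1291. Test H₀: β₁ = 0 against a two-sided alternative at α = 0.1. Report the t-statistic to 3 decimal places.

t = 1.706

MSE = SSE/(n − 2) = 1234300/56 = 22041.1.
SE(b_1) = √(MSE/Sₓₓ) = √(22041.1/1291) = 4.13193.
t = 7.0500 / 4.13193 = 1.706.
df = n − 2 = 56.
Two-sided p ≈ 0.0935, which is < 0.1, so reject H₀.
There is evidence that living area is associated with house sale price.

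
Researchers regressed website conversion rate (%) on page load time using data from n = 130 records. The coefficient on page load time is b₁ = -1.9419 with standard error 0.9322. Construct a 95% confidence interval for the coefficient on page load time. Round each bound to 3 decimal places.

df = n − 2 = 130 − 2 = 128.
t* = t_{0.025, 128} = 1.978671.
Margin = t* × SE = 1.978671 × 0.9322 = 1.84452.
CI: -1.9419 ± 1.84452 → (-3.786, -0.097).
With 95% confidence, each one-unit increase in page load time is associated with a change of between -3.786 and -0.097 % in website conversion rate.

(-3.786, -0.097)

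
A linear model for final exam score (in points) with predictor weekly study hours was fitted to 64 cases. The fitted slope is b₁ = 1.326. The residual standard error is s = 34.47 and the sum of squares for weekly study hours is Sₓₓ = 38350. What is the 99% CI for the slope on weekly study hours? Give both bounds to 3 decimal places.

SE(b₁) = s/√Sₓₓ = 34.47/√38350 = 0.176019.
df = n − 2 = 62.
t* = t_{0.005, 62} = 2.657479.
Margin = t* × SE = 2.657479 × 0.176019 = 0.46777.
CI: 1.326 ± 0.46777 → (0.858, 1.794).
With 99% confidence, each one-unit increase in weekly study hours is associated with a change of between 0.858 and 1.794 points in final exam score.

(0.858, 1.794)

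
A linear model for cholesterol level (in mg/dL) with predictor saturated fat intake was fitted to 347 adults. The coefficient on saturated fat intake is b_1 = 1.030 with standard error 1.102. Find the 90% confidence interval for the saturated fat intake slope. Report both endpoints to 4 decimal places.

df = n − 2 = 347 − 2 = 345.
t* = t_{0.05, 345} = 1.649282.
Margin = t* × SE = 1.649282 × 1.102 = 1.817509.
CI: 1.030 ± 1.817509 → (-0.7875, 2.8475).
With 90% confidence, each one-unit increase in saturated fat intake is associated with a change of between -0.7875 and 2.8475 mg/dL in cholesterol level.

(-0.7875, 2.8475)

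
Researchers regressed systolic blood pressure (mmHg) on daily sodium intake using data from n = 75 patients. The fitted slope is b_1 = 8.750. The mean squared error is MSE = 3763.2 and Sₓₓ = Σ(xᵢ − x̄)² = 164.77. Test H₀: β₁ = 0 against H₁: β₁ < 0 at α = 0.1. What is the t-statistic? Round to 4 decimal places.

SE(b_1) = √(MSE/Sₓₓ) = √(3763.2/164.77) = 4.77903.
t = 8.750 / 4.77903 = 1.8309.
df = n − 2 = 73.
One-sided p ≈ 0.9644, which is ≥ 0.1, so fail to reject H₀.
The data do not give significant evidence that the true slope on daily sodium intake is negative.

t = 1.8309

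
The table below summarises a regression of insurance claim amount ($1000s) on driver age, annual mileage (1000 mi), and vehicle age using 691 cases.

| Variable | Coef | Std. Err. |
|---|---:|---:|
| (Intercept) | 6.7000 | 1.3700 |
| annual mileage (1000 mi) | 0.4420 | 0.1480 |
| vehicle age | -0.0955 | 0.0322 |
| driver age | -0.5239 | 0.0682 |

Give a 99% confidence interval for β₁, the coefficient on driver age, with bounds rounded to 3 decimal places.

Read off: b = -0.5239, SE = 0.0682 for driver age.
df = n − k − 1 = 691 − 3 − 1 = 687.
t* = t_{0.005, 687} = 2.583005.
Margin = t* × SE = 2.583005 × 0.0682 = 0.17616.
CI: -0.5239 ± 0.17616 → (-0.700, -0.348).

(-0.700, -0.348)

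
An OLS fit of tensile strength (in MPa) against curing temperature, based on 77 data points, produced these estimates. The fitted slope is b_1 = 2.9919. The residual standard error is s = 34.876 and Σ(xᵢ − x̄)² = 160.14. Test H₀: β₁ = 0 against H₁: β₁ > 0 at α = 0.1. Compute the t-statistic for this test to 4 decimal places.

t = 1.0856

SE(b_1) = s/√Sₓₓ = 34.876/√160.14 = 2.75598.
t = 2.9919 / 2.75598 = 1.0856.
df = n − 2 = 75.
One-sided p ≈ 0.1406, which is ≥ 0.1, so fail to reject H₀.
The data do not give significant evidence that the true slope on curing temperature is positive.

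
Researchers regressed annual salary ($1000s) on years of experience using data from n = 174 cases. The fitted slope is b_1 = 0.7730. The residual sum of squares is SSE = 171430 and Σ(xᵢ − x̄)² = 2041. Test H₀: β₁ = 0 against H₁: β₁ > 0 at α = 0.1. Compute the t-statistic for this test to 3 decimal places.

MSE = SSE/(n − 2) = 171430/172 = 996.686.
SE(b_1) = √(MSE/Sₓₓ) = √(996.686/2041) = 0.698808.
t = 0.7730 / 0.698808 = 1.106.
df = n − 2 = 172.
One-sided p ≈ 0.1351, which is ≥ 0.1, so fail to reject H₀.
The data do not give significant evidence that the true slope on years of experience is positive.

t = 1.106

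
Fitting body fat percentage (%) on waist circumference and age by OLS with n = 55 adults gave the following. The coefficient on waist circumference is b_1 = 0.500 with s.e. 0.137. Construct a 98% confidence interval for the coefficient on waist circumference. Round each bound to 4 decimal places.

(0.1712, 0.8288)

df = n − k − 1 = 55 − 2 − 1 = 52.
t* = t_{0.01, 52} = 2.400225.
Margin = t* × SE = 2.400225 × 0.137 = 0.328831.
CI: 0.500 ± 0.328831 → (0.1712, 0.8288).
With 98% confidence, each one-unit increase in waist circumference is associated with a change of between 0.1712 and 0.8288 % in body fat percentage, holding the other predictors fixed.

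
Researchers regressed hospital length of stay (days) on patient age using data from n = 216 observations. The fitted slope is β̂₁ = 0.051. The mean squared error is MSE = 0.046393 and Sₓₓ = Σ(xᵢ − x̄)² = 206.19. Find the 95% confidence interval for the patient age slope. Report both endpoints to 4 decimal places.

(0.0214, 0.0806)

SE(β̂₁) = √(MSE/Sₓₓ) = √(0.046393/206.19) = 0.015.
df = n − 2 = 214.
t* = t_{0.025, 214} = 1.971111.
Margin = t* × SE = 1.971111 × 0.015 = 0.029567.
CI: 0.051 ± 0.029567 → (0.0214, 0.0806).
With 95% confidence, each one-unit increase in patient age is associated with a change of between 0.0214 and 0.0806 days in hospital length of stay.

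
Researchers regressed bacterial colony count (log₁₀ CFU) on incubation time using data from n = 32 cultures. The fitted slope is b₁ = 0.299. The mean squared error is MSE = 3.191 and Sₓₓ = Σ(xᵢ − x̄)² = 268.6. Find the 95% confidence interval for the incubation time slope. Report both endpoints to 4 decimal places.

(0.0764, 0.5216)

SE(b₁) = √(MSE/Sₓₓ) = √(3.191/268.6) = 0.108996.
df = n − 2 = 30.
t* = t_{0.025, 30} = 2.042272.
Margin = t* × SE = 2.042272 × 0.108996 = 0.222599.
CI: 0.299 ± 0.222599 → (0.0764, 0.5216).
With 95% confidence, each one-unit increase in incubation time is associated with a change of between 0.0764 and 0.5216 log₁₀ CFU in bacterial colony count.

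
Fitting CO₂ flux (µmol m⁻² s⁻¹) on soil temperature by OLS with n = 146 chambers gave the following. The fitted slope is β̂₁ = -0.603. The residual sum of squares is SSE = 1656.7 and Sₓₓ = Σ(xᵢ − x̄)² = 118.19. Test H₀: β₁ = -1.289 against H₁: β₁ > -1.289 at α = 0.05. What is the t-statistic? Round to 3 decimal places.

MSE = SSE/(n − 2) = 1656.7/144 = 11.5049.
SE(β̂₁) = √(MSE/Sₓₓ) = √(11.5049/118.19) = 0.311997.
t = (-0.603 − (-1.289)) / 0.311997 = 2.199.
df = n − 2 = 144.
One-sided p ≈ 0.0147, which is < 0.05, so reject H₀.
There is evidence that the true slope on soil temperature exceeds -1.289 µmol m⁻² s⁻¹ per unit.

t = 2.199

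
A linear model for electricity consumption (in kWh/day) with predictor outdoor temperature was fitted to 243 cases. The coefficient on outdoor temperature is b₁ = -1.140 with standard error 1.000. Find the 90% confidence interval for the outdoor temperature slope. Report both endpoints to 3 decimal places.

df = n − 2 = 243 − 2 = 241.
t* = t_{0.05, 241} = 1.651201.
Margin = t* × SE = 1.651201 × 1.000 = 1.65120.
CI: -1.140 ± 1.65120 → (-2.791, 0.511).
With 90% confidence, each one-unit increase in outdoor temperature is associated with a change of between -2.791 and 0.511 kWh/day in electricity consumption.

(-2.791, 0.511)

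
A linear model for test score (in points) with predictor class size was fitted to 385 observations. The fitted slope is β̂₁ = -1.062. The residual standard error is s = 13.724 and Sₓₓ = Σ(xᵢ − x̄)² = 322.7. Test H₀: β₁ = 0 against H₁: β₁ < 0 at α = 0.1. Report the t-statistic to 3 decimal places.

SE(β̂₁) = s/√Sₓₓ = 13.724/√322.7 = 0.763979.
t = -1.062 / 0.763979 = -1.390.
df = n − 2 = 383.
One-sided p ≈ 0.0827, which is < 0.1, so reject H₀.
There is evidence that the true slope on class size is negative.

t = -1.390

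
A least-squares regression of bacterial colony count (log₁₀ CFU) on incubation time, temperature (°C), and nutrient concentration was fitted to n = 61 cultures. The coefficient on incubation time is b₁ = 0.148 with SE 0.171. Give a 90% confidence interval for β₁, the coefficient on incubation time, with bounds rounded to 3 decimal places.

df = n − k − 1 = 61 − 3 − 1 = 57.
t* = t_{0.05, 57} = 1.672029.
Margin = t* × SE = 1.672029 × 0.171 = 0.28592.
CI: 0.148 ± 0.28592 → (-0.138, 0.434).
With 90% confidence, each one-unit increase in incubation time is associated with a change of between -0.138 and 0.434 log₁₀ CFU in bacterial colony count, holding the other predictors fixed.

(-0.138, 0.434)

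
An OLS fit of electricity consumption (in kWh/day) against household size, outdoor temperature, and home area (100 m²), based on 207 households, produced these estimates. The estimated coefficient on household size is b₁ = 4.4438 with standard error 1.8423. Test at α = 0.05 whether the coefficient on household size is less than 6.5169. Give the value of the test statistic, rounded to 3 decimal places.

t = -1.125

H₀: β₁ = 6.5169 vs H₁: β₁ < 6.5169.
t = (b₁ − β₁⁰)/SE = (4.4438 − 6.5169) / 1.8423 = -1.125.
df = n − k − 1 = 207 − 3 − 1 = 203.
One-sided p ≈ 0.1309, which is ≥ 0.05, so fail to reject H₀.
The data do not give significant evidence that the true slope on household size is below 6.5169 kWh/day per unit, holding the other predictors fixed.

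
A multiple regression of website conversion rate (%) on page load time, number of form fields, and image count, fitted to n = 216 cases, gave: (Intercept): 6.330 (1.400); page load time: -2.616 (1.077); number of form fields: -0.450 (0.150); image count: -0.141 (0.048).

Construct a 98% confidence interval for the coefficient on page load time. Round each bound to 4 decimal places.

Read off: b = -2.616, SE = 1.077 for page load time.
df = n − k − 1 = 216 − 3 − 1 = 212.
t* = t_{0.01, 212} = 2.344066.
Margin = t* × SE = 2.344066 × 1.077 = 2.524559.
CI: -2.616 ± 2.524559 → (-5.1406, -0.0914).

(-5.1406, -0.0914)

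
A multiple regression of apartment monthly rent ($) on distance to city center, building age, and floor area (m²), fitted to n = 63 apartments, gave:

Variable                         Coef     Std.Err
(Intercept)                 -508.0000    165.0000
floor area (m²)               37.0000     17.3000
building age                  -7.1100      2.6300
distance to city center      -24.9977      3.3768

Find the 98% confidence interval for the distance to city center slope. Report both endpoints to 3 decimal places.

(-33.072, -16.923)

Read off: b = -24.9977, SE = 3.3768 for distance to city center.
df = n − k − 1 = 63 − 3 − 1 = 59.
t* = t_{0.01, 59} = 2.391229.
Margin = t* × SE = 2.391229 × 3.3768 = 8.07470.
CI: -24.9977 ± 8.07470 → (-33.072, -16.923).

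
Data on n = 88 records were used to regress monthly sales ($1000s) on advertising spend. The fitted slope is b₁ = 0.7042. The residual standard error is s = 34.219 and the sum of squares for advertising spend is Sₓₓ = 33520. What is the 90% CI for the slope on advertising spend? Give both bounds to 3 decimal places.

(0.393, 1.015)

SE(b₁) = s/√Sₓₓ = 34.219/√33520 = 0.186903.
df = n − 2 = 86.
t* = t_{0.05, 86} = 1.662765.
Margin = t* × SE = 1.662765 × 0.186903 = 0.31078.
CI: 0.7042 ± 0.31078 → (0.393, 1.015).
With 90% confidence, each one-unit increase in advertising spend is associated with a change of between 0.393 and 1.015 $1000s in monthly sales.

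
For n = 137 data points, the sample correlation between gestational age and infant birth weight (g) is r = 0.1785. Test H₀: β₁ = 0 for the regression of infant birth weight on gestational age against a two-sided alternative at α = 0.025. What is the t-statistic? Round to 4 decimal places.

t = 2.1078

t = r·√(n − 2)/√(1 − r²) = 0.1785·√135/√0.968138 = 2.1078.
df = n − 2 = 135.
Two-sided p ≈ 0.0369, which is ≥ 0.025, so fail to reject H₀.
The data do not give significant evidence of a linear association between gestational age and infant birth weight.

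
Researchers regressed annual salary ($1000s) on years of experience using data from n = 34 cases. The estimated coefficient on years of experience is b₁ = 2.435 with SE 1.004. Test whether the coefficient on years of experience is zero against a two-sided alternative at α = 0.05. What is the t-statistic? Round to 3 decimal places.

H₀: β₁ = 0 vs H₁: β₁ ≠ 0.
t = (b₁ − β₁⁰)/SE = 2.435 / 1.004 = 2.425.
df = n − 2 = 34 − 2 = 32.
Two-sided p ≈ 0.0211, which is < 0.05, so reject H₀.
There is evidence that years of experience is associated with annual salary.

t = 2.425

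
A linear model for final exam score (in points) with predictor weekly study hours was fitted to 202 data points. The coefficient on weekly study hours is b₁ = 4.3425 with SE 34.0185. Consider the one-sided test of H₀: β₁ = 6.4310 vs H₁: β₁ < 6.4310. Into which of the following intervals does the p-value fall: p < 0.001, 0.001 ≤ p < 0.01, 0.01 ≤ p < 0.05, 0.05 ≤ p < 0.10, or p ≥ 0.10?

p ≥ 0.10

t = (4.3425 − 6.4310) / 34.0185 = -0.061.
df = n − 2 = 202 − 2 = 200.
One-sided p = P(T_{200} < t) ≈ 0.4756.
So p ≥ 0.10.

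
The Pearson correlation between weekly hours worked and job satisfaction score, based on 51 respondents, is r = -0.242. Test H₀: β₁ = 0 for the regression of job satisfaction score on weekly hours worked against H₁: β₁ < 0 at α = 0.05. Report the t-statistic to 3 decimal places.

t = r·√(n − 2)/√(1 − r²) = -0.242·√49/√0.941436 = -1.746.
df = n − 2 = 49.
One-sided p ≈ 0.0435, which is < 0.05, so reject H₀.
There is evidence of a linear association between weekly hours worked and job satisfaction score.

t = -1.746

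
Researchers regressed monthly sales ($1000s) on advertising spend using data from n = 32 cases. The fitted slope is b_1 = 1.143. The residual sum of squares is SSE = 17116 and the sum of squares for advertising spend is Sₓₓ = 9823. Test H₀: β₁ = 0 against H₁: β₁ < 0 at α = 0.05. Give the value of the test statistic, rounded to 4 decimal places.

t = 4.7427

MSE = SSE/(n − 2) = 17116/30 = 570.533.
SE(b_1) = √(MSE/Sₓₓ) = √(570.533/9823) = 0.241001.
t = 1.143 / 0.241001 = 4.7427.
df = n − 2 = 30.
One-sided p ≈ 1.0000, which is ≥ 0.05, so fail to reject H₀.
The data do not give significant evidence that the true slope on advertising spend is negative.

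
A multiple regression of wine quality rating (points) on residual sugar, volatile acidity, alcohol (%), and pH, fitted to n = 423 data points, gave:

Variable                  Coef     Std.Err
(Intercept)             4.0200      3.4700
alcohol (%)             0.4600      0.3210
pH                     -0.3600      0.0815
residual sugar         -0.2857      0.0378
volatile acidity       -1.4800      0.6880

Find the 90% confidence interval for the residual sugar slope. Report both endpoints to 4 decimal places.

Read off: b = -0.2857, SE = 0.0378 for residual sugar.
df = n − k − 1 = 423 − 4 − 1 = 418.
t* = t_{0.05, 418} = 1.648507.
Margin = t* × SE = 1.648507 × 0.0378 = 0.062314.
CI: -0.2857 ± 0.062314 → (-0.3480, -0.2234).

(-0.3480, -0.2234)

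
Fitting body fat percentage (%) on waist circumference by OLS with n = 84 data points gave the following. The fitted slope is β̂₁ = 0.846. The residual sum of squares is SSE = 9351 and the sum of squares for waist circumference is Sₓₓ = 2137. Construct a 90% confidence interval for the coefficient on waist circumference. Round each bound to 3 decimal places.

MSE = SSE/(n − 2) = 9351/82 = 114.037.
SE(β̂₁) = √(MSE/Sₓₓ) = √(114.037/2137) = 0.231004.
df = n − 2 = 82.
t* = t_{0.05, 82} = 1.663649.
Margin = t* × SE = 1.663649 × 0.231004 = 0.38431.
CI: 0.846 ± 0.38431 → (0.462, 1.230).
With 90% confidence, each one-unit increase in waist circumference is associated with a change of between 0.462 and 1.230 % in body fat percentage.

(0.462, 1.230)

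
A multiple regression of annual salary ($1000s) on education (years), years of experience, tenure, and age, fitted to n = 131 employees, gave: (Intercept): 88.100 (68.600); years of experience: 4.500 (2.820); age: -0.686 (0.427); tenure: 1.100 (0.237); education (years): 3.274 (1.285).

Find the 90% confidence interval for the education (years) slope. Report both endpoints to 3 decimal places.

Read off: b = 3.274, SE = 1.285 for education (years).
df = n − k − 1 = 131 − 4 − 1 = 126.
t* = t_{0.05, 126} = 1.657037.
Margin = t* × SE = 1.657037 × 1.285 = 2.12929.
CI: 3.274 ± 2.12929 → (1.145, 5.403).

(1.145, 5.403)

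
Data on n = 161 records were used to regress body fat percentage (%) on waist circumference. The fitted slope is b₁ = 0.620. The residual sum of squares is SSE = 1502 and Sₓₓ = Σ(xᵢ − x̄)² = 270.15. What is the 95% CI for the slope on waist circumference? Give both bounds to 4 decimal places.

MSE = SSE/(n − 2) = 1502/159 = 9.44654.
SE(b₁) = √(MSE/Sₓₓ) = √(9.44654/270.15) = 0.186997.
df = n − 2 = 159.
t* = t_{0.025, 159} = 1.974996.
Margin = t* × SE = 1.974996 × 0.186997 = 0.369318.
CI: 0.620 ± 0.369318 → (0.2507, 0.9893).
With 95% confidence, each one-unit increase in waist circumference is associated with a change of between 0.2507 and 0.9893 % in body fat percentage.

(0.2507, 0.9893)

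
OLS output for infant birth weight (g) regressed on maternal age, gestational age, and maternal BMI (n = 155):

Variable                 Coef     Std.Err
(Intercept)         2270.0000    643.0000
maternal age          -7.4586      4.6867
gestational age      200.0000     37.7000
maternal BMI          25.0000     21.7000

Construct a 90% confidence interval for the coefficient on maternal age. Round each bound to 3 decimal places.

(-15.215, 0.298)

Read off: b = -7.4586, SE = 4.6867 for maternal age.
df = n − k − 1 = 155 − 3 − 1 = 151.
t* = t_{0.05, 151} = 1.655007.
Margin = t* × SE = 1.655007 × 4.6867 = 7.75652.
CI: -7.4586 ± 7.75652 → (-15.215, 0.298).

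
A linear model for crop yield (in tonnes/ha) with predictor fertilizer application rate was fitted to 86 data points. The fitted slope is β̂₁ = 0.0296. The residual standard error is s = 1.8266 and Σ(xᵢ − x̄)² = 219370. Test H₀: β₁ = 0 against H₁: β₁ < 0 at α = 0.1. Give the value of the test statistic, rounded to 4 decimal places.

t = 7.5899

SE(β̂₁) = s/√Sₓₓ = 1.8266/√219370 = 0.00389991.
t = 0.0296 / 0.00389991 = 7.5899.
df = n − 2 = 84.
One-sided p ≈ 1.0000, which is ≥ 0.1, so fail to reject H₀.
The data do not give significant evidence that the true slope on fertilizer application rate is negative.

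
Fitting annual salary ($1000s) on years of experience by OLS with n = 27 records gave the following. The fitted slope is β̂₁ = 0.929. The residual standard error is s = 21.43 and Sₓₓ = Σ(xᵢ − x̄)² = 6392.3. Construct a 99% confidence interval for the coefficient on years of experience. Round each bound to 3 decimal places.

SE(β̂₁) = s/√Sₓₓ = 21.43/√6392.3 = 0.268036.
df = n − 2 = 25.
t* = t_{0.005, 25} = 2.787436.
Margin = t* × SE = 2.787436 × 0.268036 = 0.74713.
CI: 0.929 ± 0.74713 → (0.182, 1.676).
With 99% confidence, each one-unit increase in years of experience is associated with a change of between 0.182 and 1.676 $1000s in annual salary.

(0.182, 1.676)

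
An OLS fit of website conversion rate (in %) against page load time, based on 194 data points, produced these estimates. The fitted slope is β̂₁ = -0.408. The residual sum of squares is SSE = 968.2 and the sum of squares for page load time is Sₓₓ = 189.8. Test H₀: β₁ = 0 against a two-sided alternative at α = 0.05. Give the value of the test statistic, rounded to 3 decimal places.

t = -2.503

MSE = SSE/(n − 2) = 968.2/192 = 5.04271.
SE(β̂₁) = √(MSE/Sₓₓ) = √(5.04271/189.8) = 0.162999.
t = -0.408 / 0.162999 = -2.503.
df = n − 2 = 192.
Two-sided p ≈ 0.0131, which is < 0.05, so reject H₀.
There is evidence that page load time is associated with website conversion rate.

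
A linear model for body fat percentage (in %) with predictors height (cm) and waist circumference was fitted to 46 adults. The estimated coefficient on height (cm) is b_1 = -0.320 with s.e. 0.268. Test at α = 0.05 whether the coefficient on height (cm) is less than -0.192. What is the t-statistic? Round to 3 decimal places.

t = -0.478

H₀: β₁ = -0.192 vs H₁: β₁ < -0.192.
t = (b_1 − β₁⁰)/SE = (-0.320 − (-0.192)) / 0.268 = -0.478.
df = n − k − 1 = 46 − 2 − 1 = 43.
One-sided p ≈ 0.3177, which is ≥ 0.05, so fail to reject H₀.
The data do not give significant evidence that the true slope on height (cm) is below -0.192 % per unit, holding the other predictors fixed.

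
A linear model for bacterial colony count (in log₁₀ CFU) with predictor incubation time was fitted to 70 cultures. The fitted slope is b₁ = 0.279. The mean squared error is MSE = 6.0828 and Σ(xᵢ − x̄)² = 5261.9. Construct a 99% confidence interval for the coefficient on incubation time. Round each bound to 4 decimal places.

SE(b₁) = √(MSE/Sₓₓ) = √(6.0828/5261.9) = 0.0340001.
df = n − 2 = 68.
t* = t_{0.005, 68} = 2.650081.
Margin = t* × SE = 2.650081 × 0.0340001 = 0.090103.
CI: 0.279 ± 0.090103 → (0.1889, 0.3691).
With 99% confidence, each one-unit increase in incubation time is associated with a change of between 0.1889 and 0.3691 log₁₀ CFU in bacterial colony count.

(0.1889, 0.3691)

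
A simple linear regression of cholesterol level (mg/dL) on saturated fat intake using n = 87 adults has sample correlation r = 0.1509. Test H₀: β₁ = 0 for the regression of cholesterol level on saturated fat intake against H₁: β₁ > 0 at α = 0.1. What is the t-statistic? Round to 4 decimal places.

t = 1.4073

t = r·√(n − 2)/√(1 − r²) = 0.1509·√85/√0.977229 = 1.4073.
df = n − 2 = 85.
One-sided p ≈ 0.0815, which is < 0.1, so reject H₀.
There is evidence of a linear association between saturated fat intake and cholesterol level.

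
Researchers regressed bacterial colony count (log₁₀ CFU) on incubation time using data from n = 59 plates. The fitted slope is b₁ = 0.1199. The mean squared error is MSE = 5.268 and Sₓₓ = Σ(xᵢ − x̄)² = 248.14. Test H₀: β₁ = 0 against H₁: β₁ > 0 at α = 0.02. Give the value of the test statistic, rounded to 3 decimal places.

SE(b₁) = √(MSE/Sₓₓ) = √(5.268/248.14) = 0.145705.
t = 0.1199 / 0.145705 = 0.823.
df = n − 2 = 57.
One-sided p ≈ 0.2070, which is ≥ 0.02, so fail to reject H₀.
The data do not give significant evidence that the true slope on incubation time is positive.

t = 0.823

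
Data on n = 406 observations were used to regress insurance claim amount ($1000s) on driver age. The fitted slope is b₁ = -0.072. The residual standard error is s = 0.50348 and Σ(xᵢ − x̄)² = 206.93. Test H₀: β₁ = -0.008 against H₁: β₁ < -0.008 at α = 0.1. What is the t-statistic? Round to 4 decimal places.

SE(b₁) = s/√Sₓₓ = 0.50348/√206.93 = 0.0350002.
t = (-0.072 − (-0.008)) / 0.0350002 = -1.8286.
df = n − 2 = 404.
One-sided p ≈ 0.0341, which is < 0.1, so reject H₀.
There is evidence that the true slope on driver age is below -0.008 $1000s per unit.

t = -1.8286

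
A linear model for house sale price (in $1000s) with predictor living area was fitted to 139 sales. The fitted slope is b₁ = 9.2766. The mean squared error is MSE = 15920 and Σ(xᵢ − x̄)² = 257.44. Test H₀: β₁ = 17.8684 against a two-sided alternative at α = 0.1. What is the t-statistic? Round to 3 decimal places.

SE(b₁) = √(MSE/Sₓₓ) = √(15920/257.44) = 7.86382.
t = (9.2766 − 17.8684) / 7.86382 = -1.093.
df = n − 2 = 137.
Two-sided p ≈ 0.2765, which is ≥ 0.1, so fail to reject H₀.
The data are consistent with a true slope of 17.8684 $1000s per unit of living area.

t = -1.093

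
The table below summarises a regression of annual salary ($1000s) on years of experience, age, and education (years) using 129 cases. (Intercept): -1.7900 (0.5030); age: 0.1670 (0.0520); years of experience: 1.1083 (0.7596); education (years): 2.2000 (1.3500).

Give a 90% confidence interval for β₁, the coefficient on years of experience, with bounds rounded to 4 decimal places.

(-0.1505, 2.3671)

Read off: b = 1.1083, SE = 0.7596 for years of experience.
df = n − k − 1 = 129 − 3 − 1 = 125.
t* = t_{0.05, 125} = 1.657135.
Margin = t* × SE = 1.657135 × 0.7596 = 1.258760.
CI: 1.1083 ± 1.258760 → (-0.1505, 2.3671).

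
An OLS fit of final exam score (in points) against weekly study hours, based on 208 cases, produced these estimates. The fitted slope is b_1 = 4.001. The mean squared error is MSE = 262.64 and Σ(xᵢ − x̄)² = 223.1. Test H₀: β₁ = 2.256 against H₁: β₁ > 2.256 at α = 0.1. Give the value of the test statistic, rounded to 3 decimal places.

t = 1.608

SE(b_1) = √(MSE/Sₓₓ) = √(262.64/223.1) = 1.085.
t = (4.001 − 2.256) / 1.085 = 1.608.
df = n − 2 = 206.
One-sided p ≈ 0.0547, which is < 0.1, so reject H₀.
There is evidence that the true slope on weekly study hours exceeds 2.256 points per unit.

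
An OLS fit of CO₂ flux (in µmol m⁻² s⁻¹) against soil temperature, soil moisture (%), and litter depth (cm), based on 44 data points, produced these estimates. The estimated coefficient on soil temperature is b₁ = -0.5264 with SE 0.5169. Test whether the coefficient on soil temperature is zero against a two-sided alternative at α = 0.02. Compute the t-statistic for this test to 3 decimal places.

H₀: β₁ = 0 vs H₁: β₁ ≠ 0.
t = (b₁ − β₁⁰)/SE = -0.5264 / 0.5169 = -1.018.
df = n − k − 1 = 44 − 3 − 1 = 40.
Two-sided p ≈ 0.3146, which is ≥ 0.02, so fail to reject H₀.
The data do not give significant evidence of an association between soil temperature and CO₂ flux, after adjusting for the other predictors.

t = -1.018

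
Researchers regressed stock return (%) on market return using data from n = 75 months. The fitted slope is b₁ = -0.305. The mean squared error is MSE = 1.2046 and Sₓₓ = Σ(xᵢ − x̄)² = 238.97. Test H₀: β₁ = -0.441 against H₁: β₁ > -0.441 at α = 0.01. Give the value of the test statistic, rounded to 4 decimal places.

SE(b₁) = √(MSE/Sₓₓ) = √(1.2046/238.97) = 0.0709986.
t = (-0.305 − (-0.441)) / 0.0709986 = 1.9155.
df = n − 2 = 73.
One-sided p ≈ 0.0297, which is ≥ 0.01, so fail to reject H₀.
The data do not give significant evidence that the true slope on market return exceeds -0.441 % per unit.

t = 1.9155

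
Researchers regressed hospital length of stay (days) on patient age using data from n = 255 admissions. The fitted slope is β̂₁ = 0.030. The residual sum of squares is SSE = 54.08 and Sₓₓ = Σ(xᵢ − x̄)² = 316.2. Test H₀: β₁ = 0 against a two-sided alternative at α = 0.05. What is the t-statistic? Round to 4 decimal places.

t = 1.1538

MSE = SSE/(n − 2) = 54.08/253 = 0.213755.
SE(β̂₁) = √(MSE/Sₓₓ) = √(0.213755/316.2) = 0.0260002.
t = 0.030 / 0.0260002 = 1.1538.
df = n − 2 = 253.
Two-sided p ≈ 0.2497, which is ≥ 0.05, so fail to reject H₀.
The data do not give significant evidence of an association between patient age and hospital length of stay.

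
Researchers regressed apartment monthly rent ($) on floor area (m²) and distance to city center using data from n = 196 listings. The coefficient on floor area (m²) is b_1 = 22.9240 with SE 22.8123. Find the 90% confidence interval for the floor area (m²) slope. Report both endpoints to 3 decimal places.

df = n − k − 1 = 196 − 2 − 1 = 193.
t* = t_{0.05, 193} = 1.652787.
Margin = t* × SE = 1.652787 × 22.8123 = 37.70387.
CI: 22.9240 ± 37.70387 → (-14.780, 60.628).
With 90% confidence, each one-unit increase in floor area (m²) is associated with a change of between -14.780 and 60.628 $ in apartment monthly rent, holding the other predictors fixed.

(-14.780, 60.628)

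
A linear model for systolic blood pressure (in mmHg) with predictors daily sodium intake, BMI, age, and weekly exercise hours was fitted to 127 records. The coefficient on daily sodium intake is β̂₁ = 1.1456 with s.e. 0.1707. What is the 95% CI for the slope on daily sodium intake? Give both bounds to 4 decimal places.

(0.8077, 1.4835)

df = n − k − 1 = 127 − 4 − 1 = 122.
t* = t_{0.025, 122} = 1.9796.
Margin = t* × SE = 1.9796 × 0.1707 = 0.337918.
CI: 1.1456 ± 0.337918 → (0.8077, 1.4835).
With 95% confidence, each one-unit increase in daily sodium intake is associated with a change of between 0.8077 and 1.4835 mmHg in systolic blood pressure, holding the other predictors fixed.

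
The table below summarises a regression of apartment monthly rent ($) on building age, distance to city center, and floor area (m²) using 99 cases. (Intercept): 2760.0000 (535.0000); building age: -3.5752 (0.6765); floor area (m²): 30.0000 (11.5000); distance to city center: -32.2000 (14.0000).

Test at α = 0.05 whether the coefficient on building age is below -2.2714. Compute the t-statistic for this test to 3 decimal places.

Read off: b = -3.5752, SE = 0.6765 for building age.
H₀: β₁ = -2.2714 vs H₁: β₁ < -2.2714.
t = (-3.5752 − (-2.2714)) / 0.6765 = -1.927.
df = n − k − 1 = 99 − 3 − 1 = 95.
One-sided p ≈ 0.0285, which is < 0.05, so reject H₀.
There is evidence that the true slope on building age is below -2.2714 $ per unit, holding the other predictors fixed.

t = -1.927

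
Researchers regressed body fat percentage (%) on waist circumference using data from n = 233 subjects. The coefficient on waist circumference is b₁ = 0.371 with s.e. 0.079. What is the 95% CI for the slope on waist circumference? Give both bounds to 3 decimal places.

(0.215, 0.527)

df = n − 2 = 233 − 2 = 231.
t* = t_{0.025, 231} = 1.970287.
Margin = t* × SE = 1.970287 × 0.079 = 0.15565.
CI: 0.371 ± 0.15565 → (0.215, 0.527).
With 95% confidence, each one-unit increase in waist circumference is associated with a change of between 0.215 and 0.527 % in body fat percentage.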